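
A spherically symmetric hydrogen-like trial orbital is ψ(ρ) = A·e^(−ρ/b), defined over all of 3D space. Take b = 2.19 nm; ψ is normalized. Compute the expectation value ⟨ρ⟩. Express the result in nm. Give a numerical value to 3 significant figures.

By definition ⟨ρ⟩ = ∫ ρ |ψ(ρ)|² 4πρ² dρ.
Evaluating both integrals, ⟨ρ⟩ = 3·b/2.
With b = 2.19, ⟨ρ⟩ = 3.285.

⟨ρ⟩ ≈ 3.29 nm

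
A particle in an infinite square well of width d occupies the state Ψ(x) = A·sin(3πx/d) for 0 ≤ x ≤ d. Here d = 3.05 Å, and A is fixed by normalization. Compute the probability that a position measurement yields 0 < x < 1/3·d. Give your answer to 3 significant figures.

P ≈ 0.333

The probability is P = ∫ |Ψ|² dx over [0, 1/3·d].
With A² fixed by ∫|Ψ|² = 1, i.e. A² = (d/2)^(−1), substitute and integrate.
In terms of u = x/d (A² and the length scale cancel between numerator and denominator), P = [∫_{0}^{1/3} sin(3·π·u)^2 du] / [∫_{0}^{1} sin(3·π·u)^2 du].
With ∫ sin(3·π·u)^2 du = u/2 - sin(6·π·u)/(12·π) + C, the region integral is 1/6 and the full one is 1/2.
The result is P = 1/3.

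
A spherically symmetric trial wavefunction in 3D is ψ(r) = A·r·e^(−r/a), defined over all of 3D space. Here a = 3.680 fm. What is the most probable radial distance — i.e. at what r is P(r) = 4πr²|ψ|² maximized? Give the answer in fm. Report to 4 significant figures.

Set d/dr [P(r) = 4πr²|ψ|²] = 0 and solve for r > 0.
This gives r = 2·a.
With a = 3.680, the most probable radial distance is 7.3600 fm.

r ≈ 7.360 fm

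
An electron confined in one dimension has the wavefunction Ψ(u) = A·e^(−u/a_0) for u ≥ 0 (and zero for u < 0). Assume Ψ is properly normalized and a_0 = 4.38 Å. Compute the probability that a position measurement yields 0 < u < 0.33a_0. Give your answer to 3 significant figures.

P ≈ 0.483

P = ∫_{0}^{0.33a_0} |Ψ(u)|² du.
Since A² = 1/(a_0/2), this is the region integral divided by the full normalization integral.
Substituting t = u/a_0, A² and the length scale cancel in the ratio: P = ∫_{0}^{0.33} e^(-2·t) dt / ∫_{0}^{∞} e^(-2·t) dt.
With ∫ e^(-2·t) dt = -e^(-2·t)/2 + C, the region integral is 1/2 - e^(-33/50)/2 and the full one is 1/2.
This works out to P = 0.4831.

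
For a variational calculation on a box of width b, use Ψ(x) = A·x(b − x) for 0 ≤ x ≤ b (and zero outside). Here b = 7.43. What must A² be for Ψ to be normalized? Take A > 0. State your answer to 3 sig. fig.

A^2 ≈ 0.00132

The normalization condition is ∫|Ψ|² dx = 1 from 0 to b.
With Ψ = A·x(b − x), the integral evaluates to A²·[b^5/30].
So A² = (b^5/30)^(−1).
With b = 7.43: A² = 0.001325 and A = 0.03640.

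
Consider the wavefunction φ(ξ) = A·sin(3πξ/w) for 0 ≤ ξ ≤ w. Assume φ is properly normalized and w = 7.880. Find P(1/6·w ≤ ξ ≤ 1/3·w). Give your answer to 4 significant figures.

P ≈ 0.1667

P = ∫_{1/6·w}^{1/3·w} |φ(ξ)|² dξ.
The normalization integral ∫|φ|²dξ over the whole domain equals w/2·A², and A² cancels in the ratio.
Let u = ξ/w; then A² and the length scale cancel, so P = ∫_{1/6}^{1/3} sin(3·π·u)^2 du ÷ ∫_{0}^{1} sin(3·π·u)^2 du.
With ∫ sin(3·π·u)^2 du = u/2 - sin(6·π·u)/(12·π) + C, the region integral is 1/12 and the full one is 1/2.
The result is P = 1/6.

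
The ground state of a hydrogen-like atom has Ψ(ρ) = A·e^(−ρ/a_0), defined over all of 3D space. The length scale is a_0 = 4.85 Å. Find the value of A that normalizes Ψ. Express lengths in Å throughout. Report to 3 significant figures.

We need A² ∫|f|² 4πρ² dρ = 1, taking the integral from 0 to ∞.
The integral (without the A² prefactor) comes out to π·a_0^3.
Setting this equal to 1 gives A² = 1/(π·a_0^3).
Plugging in a_0 = 4.85 yields A = 0.05282.

A ≈ 0.0528 Å^(-3/2)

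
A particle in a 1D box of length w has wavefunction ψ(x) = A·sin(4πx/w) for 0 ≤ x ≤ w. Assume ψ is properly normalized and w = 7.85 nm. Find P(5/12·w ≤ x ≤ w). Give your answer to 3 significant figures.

P ≈ 0.549

|ψ|² is the probability density, so P = ∫_{5/12·w}^{w} |ψ|² dx.
The normalization integral ∫|ψ|²dx over the whole domain equals w/2·A², and A² cancels in the ratio.
Let u = x/w; then A² and the length scale cancel, so P = ∫_{5/12}^{1} sin(4·π·u)^2 du ÷ ∫_{0}^{1} sin(4·π·u)^2 du.
With ∫ sin(4·π·u)^2 du = u/2 - sin(4·π·u)·cos(4·π·u)/(8·π) + C, the region integral is -√(3)/(32·π) + 7/24 and the full one is 1/2.
Evaluating gives P = -√(3)/(16·π) + 7/12.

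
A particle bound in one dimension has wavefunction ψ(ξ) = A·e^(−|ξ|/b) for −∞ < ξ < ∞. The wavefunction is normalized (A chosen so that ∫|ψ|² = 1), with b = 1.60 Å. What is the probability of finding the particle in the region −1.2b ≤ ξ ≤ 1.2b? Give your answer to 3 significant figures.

P ≈ 0.909

|ψ|² is the probability density, so P = ∫_{−1.2b}^{1.2b} |ψ|² dξ.
The normalization integral ∫|ψ|²dξ over the whole domain equals b·A², and A² cancels in the ratio.
By symmetry take twice the ξ ≥ 0 contribution in numerator and denominator; the 2's cancel. In terms of u = ξ/b (A² and the length scale cancel between numerator and denominator), P = [∫_{0}^{1.2} e^(-2·u) du] / [∫_{0}^{∞} e^(-2·u) du].
With ∫ e^(-2·u) du = -e^(-2·u)/2 + C, the region integral is 1/2 - e^(-12/5)/2 and the full one is 1/2.
This works out to P = 0.9093.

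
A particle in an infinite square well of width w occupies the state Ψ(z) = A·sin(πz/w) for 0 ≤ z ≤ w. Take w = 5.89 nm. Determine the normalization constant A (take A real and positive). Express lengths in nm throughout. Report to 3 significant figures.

A ≈ 0.583 nm^(-1/2)

The normalization condition is ∫|Ψ|² dz = 1 from 0 to w.
With ∫₀^w sin²(nπz/w) dz = w/2, carrying out the integral gives A² · w/2.
Hence A² = 1/[w/2].
With w = 5.89: A² = 0.3396 and A = 0.5827.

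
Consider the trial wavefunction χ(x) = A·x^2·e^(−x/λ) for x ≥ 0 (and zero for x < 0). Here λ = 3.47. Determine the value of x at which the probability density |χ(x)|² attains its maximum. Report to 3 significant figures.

x ≈ 6.94

Differentiate |χ(x)|² with respect to x and set to zero.
Solving yields x = 2·λ.
With λ = 3.47, the most probable position is 6.940.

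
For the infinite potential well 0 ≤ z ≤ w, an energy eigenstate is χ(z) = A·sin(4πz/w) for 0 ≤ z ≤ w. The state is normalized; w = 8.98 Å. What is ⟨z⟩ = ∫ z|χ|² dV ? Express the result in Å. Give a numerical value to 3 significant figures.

⟨z⟩ = ∫ z |χ|² dz over the full domain.
With ∫₀^w sin²(nπz/w) dz = w/2, evaluating both integrals, ⟨z⟩ = w/2.
Putting w = 8.98 gives 4.490.

⟨z⟩ ≈ 4.49 Å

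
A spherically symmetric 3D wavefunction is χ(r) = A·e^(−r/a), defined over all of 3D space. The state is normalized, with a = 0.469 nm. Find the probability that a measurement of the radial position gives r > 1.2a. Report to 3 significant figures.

P ≈ 0.570

With dV = 4πr²dr, the probability is ∫|χ|² dV over r > 1.2a.
The full normalization integral is A²·[π·a^3] = 1, fixing A².
Let u = r/a; then A², 4π and the length scale all cancel, so P = ∫_{1.2}^{∞} u^2·e^(-2·u) du ÷ ∫_{0}^{∞} u^2·e^(-2·u) du.
Using ∫ u^2·e^(-2·u) du = -(2·u^2 + 2·u + 1)·e^(-2·u)/4, the numerator is 157·e^(-12/5)/100 and the denominator is 1/4.
The region integral divided by the full integral gives P = 0.5697.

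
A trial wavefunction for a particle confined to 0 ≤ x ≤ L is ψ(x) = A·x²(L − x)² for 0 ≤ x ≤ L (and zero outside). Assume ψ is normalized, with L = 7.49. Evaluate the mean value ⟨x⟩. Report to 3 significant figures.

By definition ⟨x⟩ = ∫ x |ψ(x)|² dx.
Expanding the polynomial and integrating term by term, evaluating both integrals, ⟨x⟩ = L/2.
Putting L = 7.49 gives 3.745.

⟨x⟩ ≈ 3.75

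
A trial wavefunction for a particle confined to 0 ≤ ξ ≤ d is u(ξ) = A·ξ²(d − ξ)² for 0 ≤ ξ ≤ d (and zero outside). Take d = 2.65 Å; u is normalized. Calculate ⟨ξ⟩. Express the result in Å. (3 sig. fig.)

⟨ξ⟩ ≈ 1.33 Å

⟨ξ⟩ = ∫ ξ |u|² dξ over the full domain.
The ratio of the moment integral to the normalization integral gives ⟨ξ⟩ = d/2.
Putting d = 2.65 gives 1.325.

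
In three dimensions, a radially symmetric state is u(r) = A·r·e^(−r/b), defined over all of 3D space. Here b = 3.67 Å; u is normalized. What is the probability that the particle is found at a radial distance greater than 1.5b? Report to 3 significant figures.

Integrate the radial probability density 4πr²|u|² over r > 1.5b.
A² is fixed by ∫₀^∞ 4πr²|u|² dr = 1, i.e. A² = (3·π·b^5)^(−1).
Let t = r/b; then A², 4π and the length scale all cancel, so P = ∫_{1.5}^{∞} t^4·e^(-2·t) dt ÷ ∫_{0}^{∞} t^4·e^(-2·t) dt.
Using ∫ t^4·e^(-2·t) dt = -(t^4/2 + t^3 + 3·t^2/2 + 3·t/2 + 3/4)·e^(-2·t), the numerator is 393·e^(-3)/32 and the denominator is 3/4.
The region integral divided by the full integral gives P = 0.8153.

P ≈ 0.815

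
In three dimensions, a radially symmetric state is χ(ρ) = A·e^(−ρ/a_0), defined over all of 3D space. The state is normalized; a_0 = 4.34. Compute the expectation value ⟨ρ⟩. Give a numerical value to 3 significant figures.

By definition ⟨ρ⟩ = ∫ ρ |χ(ρ)|² 4πρ² dρ.
Using ∫₀^∞ ρⁿ e^(−αρ) dρ = n!/αⁿ⁺¹, evaluating both integrals, ⟨ρ⟩ = 3·a_0/2.
Putting a_0 = 4.34 gives 6.510.

⟨ρ⟩ ≈ 6.51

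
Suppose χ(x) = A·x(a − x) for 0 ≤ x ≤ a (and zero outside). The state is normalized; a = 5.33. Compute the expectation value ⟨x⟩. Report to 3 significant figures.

⟨x⟩ ≈ 2.67

The expectation value is the |χ|²-weighted average of x: ∫ x|χ|² dx.
Expanding the polynomial and integrating term by term, the ratio of the moment integral to the normalization integral gives ⟨x⟩ = a/2.
With a = 5.33, ⟨x⟩ = 2.665.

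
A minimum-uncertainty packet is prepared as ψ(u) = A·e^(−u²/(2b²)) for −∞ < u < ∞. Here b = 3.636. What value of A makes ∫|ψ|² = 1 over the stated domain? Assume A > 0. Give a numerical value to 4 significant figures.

We need A² ∫|f|² du = 1, taking the integral from −∞ to ∞.
Differentiating ∫e^(−αu²) du = √(π/α) under α to get the higher moments, carrying out the integral gives A² · √(π)·b.
Hence A² = 1/[√(π)·b].
Plugging in b = 3.636 yields A = 0.39391.

A ≈ 0.3939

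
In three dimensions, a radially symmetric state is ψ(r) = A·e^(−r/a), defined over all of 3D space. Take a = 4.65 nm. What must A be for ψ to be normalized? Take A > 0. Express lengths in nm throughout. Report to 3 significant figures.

Require ∫ |ψ|² 4πr² dr = 1 over the whole domain.
(Spherical symmetry: dV = 4πr² dr.)
Recall ∫₀^∞ r^m e^(−r/β) dr = m!·β^(m+1), carrying out the integral gives A² · π·a^3.
Substituting a = 4.65 gives A² = 0.003166, so A = 0.05627.

A ≈ 0.0563 nm^(-3/2)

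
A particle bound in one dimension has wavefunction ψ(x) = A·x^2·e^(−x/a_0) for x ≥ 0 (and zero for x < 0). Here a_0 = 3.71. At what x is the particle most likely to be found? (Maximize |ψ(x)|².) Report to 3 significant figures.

x ≈ 7.42

The maximum of |ψ(x)|² occurs where its derivative vanishes.
This gives x = 2·a_0.
With a_0 = 3.71, the most probable position is 7.420.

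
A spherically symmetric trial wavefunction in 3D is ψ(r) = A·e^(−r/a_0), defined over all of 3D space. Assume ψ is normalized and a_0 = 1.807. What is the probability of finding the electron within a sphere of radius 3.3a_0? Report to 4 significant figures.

P = ∫ |ψ|² 4πr² dr over r ≤ 3.3a_0.
Normalization gives A² = 1/(π·a_0^3).
Let u = r/a_0; then A², 4π and the length scale all cancel, so P = ∫_{0}^{3.3} u^2·e^(-2·u) du ÷ ∫_{0}^{∞} u^2·e^(-2·u) du.
With ∫ u^2·e^(-2·u) du = -(2·u^2 + 2·u + 1)·e^(-2·u)/4 + C, the region integral is 1/4 - 1469·e^(-33/5)/200 and the full one is 1/4.
The region integral divided by the full integral gives P = 0.96003.

P ≈ 0.9600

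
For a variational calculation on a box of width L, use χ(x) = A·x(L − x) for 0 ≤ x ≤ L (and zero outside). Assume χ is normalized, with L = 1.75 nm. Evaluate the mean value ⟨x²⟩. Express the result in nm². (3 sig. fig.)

⟨x^2⟩ ≈ 0.875 nm^2

By definition ⟨x²⟩ = ∫ x^2 |χ(x)|² dx.
Expanding the polynomial and integrating term by term, since the A² factors cancel between numerator and denominator, ⟨x²⟩ = 2·L^2/7.
With L = 1.75, ⟨x^2⟩ = 0.8750.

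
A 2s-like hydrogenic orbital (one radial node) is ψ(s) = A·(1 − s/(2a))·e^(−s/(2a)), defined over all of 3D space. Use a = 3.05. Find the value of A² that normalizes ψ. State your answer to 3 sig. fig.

A^2 ≈ 0.00140

Require ∫ |ψ|² 4πs² ds = 1 over the whole domain.
In 3D with spherical symmetry the volume element is 4πs² ds.
Recall ∫₀^∞ s^m e^(−s/β) ds = m!·β^(m+1), ∫|ψ|² 4πs² ds = A²·(8·π·a^3).
Setting this equal to 1 gives A² = 1/(8·π·a^3).
Substituting a = 3.05 gives A² = 0.001402, so A = 0.03745.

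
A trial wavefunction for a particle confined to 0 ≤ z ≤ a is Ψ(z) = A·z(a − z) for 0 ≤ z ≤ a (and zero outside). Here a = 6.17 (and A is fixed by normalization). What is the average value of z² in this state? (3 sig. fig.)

⟨z²⟩ = ∫ z^2 |Ψ|² dz over the full domain.
Expanding the polynomial and integrating term by term, since the A² factors cancel between numerator and denominator, ⟨z²⟩ = 2·a^2/7.
Putting a = 6.17 gives 10.88.

⟨z^2⟩ ≈ 10.9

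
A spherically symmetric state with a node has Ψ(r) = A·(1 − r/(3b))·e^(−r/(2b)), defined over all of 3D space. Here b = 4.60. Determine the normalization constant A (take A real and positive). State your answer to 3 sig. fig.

The normalization condition is ∫|Ψ|² 4πr² dr = 1 from 0 to ∞.
The angular integral contributes 4π, leaving ∫₀^∞ r²|Ψ|² dr.
With Ψ = A·(1 − r/(3b))·e^(−r/(2b)), the integral evaluates to A²·[8·π·b^3/3].
Setting this equal to 1 gives A² = 1/(8·π·b^3/3).
Substituting b = 4.60 gives A² = 0.001226, so A = 0.03502.

A ≈ 0.0350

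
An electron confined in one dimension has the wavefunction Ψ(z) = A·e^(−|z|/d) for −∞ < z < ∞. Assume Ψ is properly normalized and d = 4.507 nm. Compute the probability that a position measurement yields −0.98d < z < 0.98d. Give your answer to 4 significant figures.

P ≈ 0.8591

|Ψ|² is the probability density, so P = ∫_{−0.98d}^{0.98d} |Ψ|² dz.
With A² fixed by ∫|Ψ|² = 1, i.e. A² = (d)^(−1), substitute and integrate.
Both integrals are even about z = 0, so only the z ≥ 0 halves are needed (the factors of 2 cancel). Substituting u = z/d, A² and the length scale cancel in the ratio: P = ∫_{0}^{0.98} e^(-2·u) du / ∫_{0}^{∞} e^(-2·u) du.
An antiderivative of e^(-2·u) is -e^(-2·u)/2; evaluating from 0 to 0.98 gives 1/2 - e^(-49/25)/2, while the full integral is 1/2.
Taking the ratio, P = 0.85914.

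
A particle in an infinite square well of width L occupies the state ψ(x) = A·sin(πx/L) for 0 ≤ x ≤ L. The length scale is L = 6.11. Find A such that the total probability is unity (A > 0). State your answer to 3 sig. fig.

A ≈ 0.572

We need A² ∫|f|² dx = 1, taking the integral from 0 to L.
With ∫₀^L sin²(nπx/L) dx = L/2, with ψ = A·sin(πx/L), the integral evaluates to A²·[L/2].
So A² = (L/2)^(−1).
Substituting L = 6.11 gives A² = 0.3273, so A = 0.5721.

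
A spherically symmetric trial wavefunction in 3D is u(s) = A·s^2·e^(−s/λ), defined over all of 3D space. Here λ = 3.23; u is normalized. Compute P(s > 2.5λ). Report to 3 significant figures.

P = ∫ |u|² 4πs² ds over s > 2.5λ.
A² is fixed by ∫₀^∞ 4πs²|u|² ds = 1, i.e. A² = (45·π·λ^7/2)^(−1).
In terms of t = s/λ (A², 4π and the length scale all cancel between numerator and denominator), P = [∫_{2.5}^{∞} t^6·e^(-2·t) dt] / [∫_{0}^{∞} t^6·e^(-2·t) dt].
Using ∫ t^6·e^(-2·t) dt = -(4·t^6 + 12·t^5 + 30·t^4 + 60·t^3 + 90·t^2 + 90·t + 45)·e^(-2·t)/8, the numerator is ≈ 4.2873 and the denominator is 45/8.
The region integral divided by the full integral gives P = 0.7622.

P ≈ 0.762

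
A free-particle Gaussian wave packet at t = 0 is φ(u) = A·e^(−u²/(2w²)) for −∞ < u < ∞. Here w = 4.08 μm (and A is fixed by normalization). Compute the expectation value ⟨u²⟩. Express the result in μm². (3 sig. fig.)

By definition ⟨u²⟩ = ∫ u^2 |φ(u)|² du.
Evaluating both integrals, ⟨u²⟩ = w^2/2.
Putting w = 4.08 gives 8.323.

⟨u^2⟩ ≈ 8.32 μm^2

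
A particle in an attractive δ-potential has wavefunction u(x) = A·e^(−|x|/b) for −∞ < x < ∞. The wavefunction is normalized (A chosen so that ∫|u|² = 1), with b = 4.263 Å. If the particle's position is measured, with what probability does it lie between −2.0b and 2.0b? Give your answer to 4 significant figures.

The probability is P = ∫ |u|² dx over [−2.0b, 2.0b].
The normalization integral ∫|u|²dx over the whole domain equals b·A², and A² cancels in the ratio.
By symmetry take twice the x ≥ 0 contribution in numerator and denominator; the 2's cancel. In terms of t = x/b (A² and the length scale cancel between numerator and denominator), P = [∫_{0}^{2.0} e^(-2·t) dt] / [∫_{0}^{∞} e^(-2·t) dt].
An antiderivative of e^(-2·t) is -e^(-2·t)/2; evaluating from 0 to 2.0 gives 1/2 - e^(-4)/2, while the full integral is 1/2.
Taking the ratio, P = 0.98168.

P ≈ 0.9817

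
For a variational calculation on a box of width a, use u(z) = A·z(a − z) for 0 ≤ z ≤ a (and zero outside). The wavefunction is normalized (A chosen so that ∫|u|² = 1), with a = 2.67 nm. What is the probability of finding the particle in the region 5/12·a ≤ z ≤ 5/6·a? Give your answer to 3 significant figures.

|u|² is the probability density, so P = ∫_{5/12·a}^{5/6·a} |u|² dz.
With A² fixed by ∫|u|² = 1, i.e. A² = (a^5/30)^(−1), substitute and integrate.
Let t = z/a; then A² and the length scale cancel, so P = ∫_{5/12}^{5/6} t^2·(1 - t)^2 dt ÷ ∫_{0}^{1} t^2·(1 - t)^2 dt.
An antiderivative of t^2·(1 - t)^2 is t^3·(6·t^2 - 15·t + 10)/30; evaluating from 5/12 to 5/6 gives ≈ 0.020596, while the full integral is 1/30.
Taking the ratio, P = 0.6179.

P ≈ 0.618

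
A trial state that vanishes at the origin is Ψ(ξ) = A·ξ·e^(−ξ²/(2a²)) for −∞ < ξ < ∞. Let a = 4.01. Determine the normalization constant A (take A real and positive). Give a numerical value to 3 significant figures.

The normalization condition is ∫|Ψ|² dξ = 1 from −∞ to ∞.
With Ψ = A·ξ·e^(−ξ²/(2a²)), the integral evaluates to A²·[√(π)·a^3/2].
So A² = (√(π)·a^3/2)^(−1).
Plugging in a = 4.01 yields A = 0.1323.

A ≈ 0.132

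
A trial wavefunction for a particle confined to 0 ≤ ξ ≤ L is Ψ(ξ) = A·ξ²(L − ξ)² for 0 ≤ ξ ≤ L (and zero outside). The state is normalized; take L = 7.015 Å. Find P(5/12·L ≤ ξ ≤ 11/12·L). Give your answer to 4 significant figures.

P = ∫_{5/12·L}^{11/12·L} |Ψ(ξ)|² dξ.
Since A² = 1/(L^9/630), this is the region integral divided by the full normalization integral.
In terms of u = ξ/L (A² and the length scale cancel between numerator and denominator), P = [∫_{5/12}^{11/12} u^4·(1 - u)^4 du] / [∫_{0}^{1} u^4·(1 - u)^4 du].
Using ∫ u^4·(1 - u)^4 du = u^5·(70·u^4 - 315·u^3 + 540·u^2 - 420·u + 126)/630, the numerator is ≈ 0.00110681 and the denominator is 1/630.
Taking the ratio, P = 0.69729.

P ≈ 0.6973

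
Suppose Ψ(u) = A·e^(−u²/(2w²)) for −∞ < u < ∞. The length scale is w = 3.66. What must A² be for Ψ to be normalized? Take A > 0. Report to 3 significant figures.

We need A² ∫|f|² du = 1, taking the integral from −∞ to ∞.
Using the Gaussian integral ∫_{−∞}^{∞} e^(−αu²) du = √(π/α), with Ψ = A·e^(−u²/(2w²)), the integral evaluates to A²·[√(π)·w].
Hence A² = 1/[√(π)·w].
With w = 3.66: A² = 0.1542 and A = 0.3926.

A^2 ≈ 0.154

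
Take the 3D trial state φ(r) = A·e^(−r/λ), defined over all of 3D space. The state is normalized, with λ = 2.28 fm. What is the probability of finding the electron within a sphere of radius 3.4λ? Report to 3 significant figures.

P ≈ 0.966

Integrate the radial probability density 4πr²|φ|² over r ≤ 3.4λ.
The full normalization integral is A²·[π·λ^3] = 1, fixing A².
Substituting u = r/λ, A², 4π and the length scale all cancel in the ratio: P = ∫_{0}^{3.4} u^2·e^(-2·u) du / ∫_{0}^{∞} u^2·e^(-2·u) du.
Using ∫ u^2·e^(-2·u) du = -(2·u^2 + 2·u + 1)·e^(-2·u)/4, the numerator is 1/4 - 773·e^(-34/5)/100 and the denominator is 1/4.
This evaluates to P = 0.9656.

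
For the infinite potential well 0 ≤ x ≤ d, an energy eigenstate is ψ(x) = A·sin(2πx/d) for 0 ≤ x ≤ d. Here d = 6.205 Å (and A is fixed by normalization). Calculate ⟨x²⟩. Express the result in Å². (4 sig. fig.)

⟨x²⟩ = ∫ x^2 |ψ|² dx over the full domain.
Using sin²θ = (1 − cos 2θ)/2, since the A² factors cancel between numerator and denominator, ⟨x²⟩ = -d^2/(8·π^2) + d^2/3.
Putting d = 6.205 gives 12.346.

⟨x^2⟩ ≈ 12.35 Å^2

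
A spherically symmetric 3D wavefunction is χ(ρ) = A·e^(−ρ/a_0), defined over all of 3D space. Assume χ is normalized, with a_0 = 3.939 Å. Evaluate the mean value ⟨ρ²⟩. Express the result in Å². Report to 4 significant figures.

⟨ρ²⟩ = ∫ ρ^2 |χ|² 4πρ² dρ over the full domain.
With ∫₀^∞ ρ^4 e^(−αρ) dρ = 4!/α^5, the ratio of the moment integral to the normalization integral gives ⟨ρ²⟩ = 3·a_0^2.
With a_0 = 3.939, ⟨ρ^2⟩ = 46.547.

⟨ρ^2⟩ ≈ 46.55 Å^2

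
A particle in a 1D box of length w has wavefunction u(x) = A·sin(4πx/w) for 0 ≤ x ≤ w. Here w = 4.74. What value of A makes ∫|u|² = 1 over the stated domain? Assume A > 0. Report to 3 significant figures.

The normalization condition is ∫|u|² dx = 1 from 0 to w.
Using sin²θ = (1 − cos 2θ)/2, ∫|u|² dx = A²·(w/2).
So A² = (w/2)^(−1).
With w = 4.74: A² = 0.4219 and A = 0.6496.

A ≈ 0.650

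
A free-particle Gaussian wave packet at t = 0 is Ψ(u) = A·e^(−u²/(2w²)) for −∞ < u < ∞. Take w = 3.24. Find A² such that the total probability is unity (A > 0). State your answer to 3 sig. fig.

A^2 ≈ 0.174

We need A² ∫|f|² du = 1, taking the integral from −∞ to ∞.
Using the Gaussian integral ∫_{−∞}^{∞} e^(−αu²) du = √(π/α), the integral (without the A² prefactor) comes out to √(π)·w.
With w = 3.24: A² = 0.1741 and A = 0.4173.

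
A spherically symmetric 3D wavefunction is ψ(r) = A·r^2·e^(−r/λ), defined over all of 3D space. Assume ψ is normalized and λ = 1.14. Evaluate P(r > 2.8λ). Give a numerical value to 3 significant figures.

P = ∫ |ψ|² 4πr² dr over r > 2.8λ.
The full normalization integral is A²·[45·π·λ^7/2] = 1, fixing A².
Let u = r/λ; then A², 4π and the length scale all cancel, so P = ∫_{2.8}^{∞} u^6·e^(-2·u) du ÷ ∫_{0}^{∞} u^6·e^(-2·u) du.
An antiderivative of u^6·e^(-2·u) is -(4·u^6 + 12·u^5 + 30·u^4 + 60·u^3 + 90·u^2 + 90·u + 45)·e^(-2·u)/8; evaluating from 2.8 to ∞ gives ≈ 3.7702, while the full integral is 45/8.
Taking the ratio yields P = 0.6703.

P ≈ 0.670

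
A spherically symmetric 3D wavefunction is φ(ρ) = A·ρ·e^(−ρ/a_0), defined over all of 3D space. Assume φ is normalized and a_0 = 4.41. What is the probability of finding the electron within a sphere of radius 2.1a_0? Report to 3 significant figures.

P ≈ 0.410

Integrate the radial probability density 4πρ²|φ|² over ρ ≤ 2.1a_0.
A² is fixed by ∫₀^∞ 4πρ²|φ|² dρ = 1, i.e. A² = (3·π·a_0^5)^(−1).
Substituting u = ρ/a_0, A², 4π and the length scale all cancel in the ratio: P = ∫_{0}^{2.1} u^4·e^(-2·u) du / ∫_{0}^{∞} u^4·e^(-2·u) du.
Using ∫ u^4·e^(-2·u) du = -(u^4/2 + u^3 + 3·u^2/2 + 3·u/2 + 3/4)·e^(-2·u), the numerator is ≈ 0.30763 and the denominator is 3/4.
The region integral divided by the full integral gives P = 0.4102.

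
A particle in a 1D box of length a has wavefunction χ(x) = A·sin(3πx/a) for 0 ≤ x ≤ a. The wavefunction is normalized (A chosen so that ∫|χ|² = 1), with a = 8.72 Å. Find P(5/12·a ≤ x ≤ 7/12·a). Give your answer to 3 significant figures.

P = ∫_{5/12·a}^{7/12·a} |χ(x)|² dx.
Since A² = 1/(a/2), this is the region integral divided by the full normalization integral.
In terms of u = x/a (A² and the length scale cancel between numerator and denominator), P = [∫_{5/12}^{7/12} sin(3·π·u)^2 du] / [∫_{0}^{1} sin(3·π·u)^2 du].
An antiderivative of sin(3·π·u)^2 is u/2 - sin(6·π·u)/(12·π); evaluating from 5/12 to 7/12 gives 1/(6·π) + 1/12, while the full integral is 1/2.
This works out to P = (2 + π)/(6·π).

P ≈ 0.273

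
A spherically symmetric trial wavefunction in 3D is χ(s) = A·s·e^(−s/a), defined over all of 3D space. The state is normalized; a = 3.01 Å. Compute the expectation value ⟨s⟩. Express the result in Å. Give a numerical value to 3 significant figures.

⟨s⟩ ≈ 7.53 Å

By definition ⟨s⟩ = ∫ s |χ(s)|² 4πs² ds.
The ratio of the moment integral to the normalization integral gives ⟨s⟩ = 5·a/2.
With a = 3.01, ⟨s⟩ = 7.525.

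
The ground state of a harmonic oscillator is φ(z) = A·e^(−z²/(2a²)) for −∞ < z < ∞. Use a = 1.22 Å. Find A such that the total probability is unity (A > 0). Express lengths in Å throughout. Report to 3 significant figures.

We need A² ∫|f|² dz = 1, taking the integral from −∞ to ∞.
With ∫_{−∞}^{∞} z^(2m) e^(−αz²) dz = (2m−1)!!·√π / (2^m α^(m+1/2)), ∫|φ|² dz = A²·(√(π)·a).
With a = 1.22: A² = 0.4625 and A = 0.6800.

A ≈ 0.680 Å^(-1/2)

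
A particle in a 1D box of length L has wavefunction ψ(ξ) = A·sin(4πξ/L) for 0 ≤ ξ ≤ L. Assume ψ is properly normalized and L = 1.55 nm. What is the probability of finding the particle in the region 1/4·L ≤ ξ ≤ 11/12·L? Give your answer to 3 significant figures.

P ≈ 0.701

The probability is P = ∫ |ψ|² dξ over [1/4·L, 11/12·L].
With A² fixed by ∫|ψ|² = 1, i.e. A² = (L/2)^(−1), substitute and integrate.
Substituting u = ξ/L, A² and the length scale cancel in the ratio: P = ∫_{1/4}^{11/12} sin(4·π·u)^2 du / ∫_{0}^{1} sin(4·π·u)^2 du.
With ∫ sin(4·π·u)^2 du = u/2 - sin(4·π·u)·cos(4·π·u)/(8·π) + C, the region integral is √(3)/(32·π) + 1/3 and the full one is 1/2.
The result is P = √(3)/(16·π) + 2/3.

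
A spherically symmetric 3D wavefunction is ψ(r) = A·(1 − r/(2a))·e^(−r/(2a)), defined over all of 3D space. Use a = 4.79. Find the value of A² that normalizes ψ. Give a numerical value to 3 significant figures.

We need A² ∫|f|² 4πr² dr = 1, taking the integral from 0 to ∞.
(Spherical symmetry: dV = 4πr² dr.)
With ψ = A·(1 − r/(2a))·e^(−r/(2a)), the integral evaluates to A²·[8·π·a^3].
Setting this equal to 1 gives A² = 1/(8·π·a^3).
Substituting a = 4.79 gives A² = 0.0003620, so A = 0.01903.

A^2 ≈ 0.000362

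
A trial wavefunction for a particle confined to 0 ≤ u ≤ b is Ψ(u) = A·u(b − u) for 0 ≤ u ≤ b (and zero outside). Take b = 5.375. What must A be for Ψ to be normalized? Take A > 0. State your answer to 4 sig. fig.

A ≈ 0.08177

The normalization condition is ∫|Ψ|² du = 1 from 0 to b.
Expanding the polynomial and integrating term by term, ∫|Ψ|² du = A²·(b^5/30).
Setting this equal to 1 gives A² = 1/(b^5/30).
With b = 5.375: A² = 0.0066870 and A = 0.081774.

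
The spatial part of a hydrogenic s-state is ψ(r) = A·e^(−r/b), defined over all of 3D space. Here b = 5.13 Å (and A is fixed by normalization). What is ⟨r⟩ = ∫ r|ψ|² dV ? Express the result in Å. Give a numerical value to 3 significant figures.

The expectation value is the |ψ|²-weighted average of r: ∫ r|ψ|² 4πr² dr.
Recall ∫₀^∞ r^m e^(−r/β) dr = m!·β^(m+1), the ratio of the moment integral to the normalization integral gives ⟨r⟩ = 3·b/2.
Putting b = 5.13 gives 7.695.

⟨r⟩ ≈ 7.70 Å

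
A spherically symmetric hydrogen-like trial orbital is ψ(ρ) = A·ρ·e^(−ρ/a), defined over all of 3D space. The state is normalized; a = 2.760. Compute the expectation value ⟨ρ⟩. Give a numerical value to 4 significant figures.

⟨ρ⟩ ≈ 6.900

⟨ρ⟩ = ∫ ρ |ψ|² 4πρ² dρ over the full domain.
Using ∫₀^∞ ρⁿ e^(−αρ) dρ = n!/αⁿ⁺¹, since the A² factors cancel between numerator and denominator, ⟨ρ⟩ = 5·a/2.
Putting a = 2.760 gives 6.9000.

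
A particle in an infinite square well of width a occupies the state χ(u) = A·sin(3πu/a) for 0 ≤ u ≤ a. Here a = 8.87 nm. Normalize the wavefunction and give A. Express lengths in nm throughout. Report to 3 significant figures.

The normalization condition is ∫|χ|² du = 1 from 0 to a.
The integral (without the A² prefactor) comes out to a/2.
Hence A² = 1/[a/2].
With a = 8.87: A² = 0.2255 and A = 0.4748.

A ≈ 0.475 nm^(-1/2)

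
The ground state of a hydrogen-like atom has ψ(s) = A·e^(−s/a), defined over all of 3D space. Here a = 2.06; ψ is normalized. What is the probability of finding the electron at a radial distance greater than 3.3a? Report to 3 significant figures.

P ≈ 0.0400

P = ∫ |ψ|² 4πs² ds over s > 3.3a.
Normalization gives A² = 1/(π·a^3).
In terms of u = s/a (A², 4π and the length scale all cancel between numerator and denominator), P = [∫_{3.3}^{∞} u^2·e^(-2·u) du] / [∫_{0}^{∞} u^2·e^(-2·u) du].
Using ∫ u^2·e^(-2·u) du = -(2·u^2 + 2·u + 1)·e^(-2·u)/4, the numerator is 1469·e^(-33/5)/200 and the denominator is 1/4.
The region integral divided by the full integral gives P = 0.03997.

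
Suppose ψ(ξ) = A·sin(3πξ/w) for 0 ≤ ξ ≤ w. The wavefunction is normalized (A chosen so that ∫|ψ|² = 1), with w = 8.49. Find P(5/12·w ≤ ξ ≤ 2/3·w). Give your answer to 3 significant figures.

|ψ|² is the probability density, so P = ∫_{5/12·w}^{2/3·w} |ψ|² dξ.
The normalization integral ∫|ψ|²dξ over the whole domain equals w/2·A², and A² cancels in the ratio.
Let u = ξ/w; then A² and the length scale cancel, so P = ∫_{5/12}^{2/3} sin(3·π·u)^2 du ÷ ∫_{0}^{1} sin(3·π·u)^2 du.
With ∫ sin(3·π·u)^2 du = u/2 - sin(6·π·u)/(12·π) + C, the region integral is 1/(12·π) + 1/8 and the full one is 1/2.
This works out to P = (2 + 3·π)/(12·π).

P ≈ 0.303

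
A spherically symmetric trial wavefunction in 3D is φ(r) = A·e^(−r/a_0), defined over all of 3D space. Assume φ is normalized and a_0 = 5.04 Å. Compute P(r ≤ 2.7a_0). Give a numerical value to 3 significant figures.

Integrate the radial probability density 4πr²|φ|² over r ≤ 2.7a_0.
A² is fixed by ∫₀^∞ 4πr²|φ|² dr = 1, i.e. A² = (π·a_0^3)^(−1).
Let u = r/a_0; then A², 4π and the length scale all cancel, so P = ∫_{0}^{2.7} u^2·e^(-2·u) du ÷ ∫_{0}^{∞} u^2·e^(-2·u) du.
Using ∫ u^2·e^(-2·u) du = -(2·u^2 + 2·u + 1)·e^(-2·u)/4, the numerator is 1/4 - 1049·e^(-27/5)/200 and the denominator is 1/4.
This evaluates to P = 0.9052.

P ≈ 0.905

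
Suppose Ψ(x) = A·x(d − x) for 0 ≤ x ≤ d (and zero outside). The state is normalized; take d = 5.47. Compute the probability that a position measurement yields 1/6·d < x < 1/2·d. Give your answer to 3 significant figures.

P = ∫_{1/6·d}^{1/2·d} |Ψ(x)|² dx.
With A² fixed by ∫|Ψ|² = 1, i.e. A² = (d^5/30)^(−1), substitute and integrate.
In terms of u = x/d (A² and the length scale cancel between numerator and denominator), P = [∫_{1/6}^{1/2} u^2·(1 - u)^2 du] / [∫_{0}^{1} u^2·(1 - u)^2 du].
With ∫ u^2·(1 - u)^2 du = u^3·(6·u^2 - 15·u + 10)/30 + C, the region integral is ≈ 0.015484 and the full one is 1/30.
The result is P = 301/648.

P ≈ 0.465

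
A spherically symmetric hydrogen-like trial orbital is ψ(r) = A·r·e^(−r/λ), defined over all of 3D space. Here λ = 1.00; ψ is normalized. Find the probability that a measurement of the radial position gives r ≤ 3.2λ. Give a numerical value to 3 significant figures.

P ≈ 0.765

With dV = 4πr²dr, the probability is ∫|ψ|² dV over r ≤ 3.2λ.
Normalization gives A² = 1/(3·π·λ^5).
Let u = r/λ; then A², 4π and the length scale all cancel, so P = ∫_{0}^{3.2} u^4·e^(-2·u) du ÷ ∫_{0}^{∞} u^4·e^(-2·u) du.
Using ∫ u^4·e^(-2·u) du = -(u^4/2 + u^3 + 3·u^2/2 + 3·u/2 + 3/4)·e^(-2·u), the numerator is ≈ 0.57370 and the denominator is 3/4.
The region integral divided by the full integral gives P = 0.7649.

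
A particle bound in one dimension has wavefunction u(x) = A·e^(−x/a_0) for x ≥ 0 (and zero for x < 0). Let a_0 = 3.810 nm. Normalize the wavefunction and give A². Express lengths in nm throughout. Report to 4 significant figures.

A^2 ≈ 0.5249 nm^(-1)

Require ∫ |u|² dx = 1 over the whole domain.
Recall ∫₀^∞ x^m e^(−x/β) dx = m!·β^(m+1), carrying out the integral gives A² · a_0/2.
With a_0 = 3.810: A² = 0.52493 and A = 0.72452.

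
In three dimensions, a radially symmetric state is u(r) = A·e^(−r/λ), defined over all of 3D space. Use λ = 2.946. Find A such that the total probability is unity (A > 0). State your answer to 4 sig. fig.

Normalization requires ∫|u|² 4πr² dr = 1, integrated from 0 to ∞.
The angular integral contributes 4π, leaving ∫₀^∞ r²|u|² dr.
Carrying out the integral gives A² · π·λ^3.
Plugging in λ = 2.946 yields A = 0.11158.

A ≈ 0.1116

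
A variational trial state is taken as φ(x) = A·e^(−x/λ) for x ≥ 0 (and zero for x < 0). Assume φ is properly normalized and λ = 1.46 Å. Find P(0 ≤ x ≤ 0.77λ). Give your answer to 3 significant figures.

P = ∫_{0}^{0.77λ} |φ(x)|² dx.
With A² fixed by ∫|φ|² = 1, i.e. A² = (λ/2)^(−1), substitute and integrate.
In terms of u = x/λ (A² and the length scale cancel between numerator and denominator), P = [∫_{0}^{0.77} e^(-2·u) du] / [∫_{0}^{∞} e^(-2·u) du].
Using ∫ e^(-2·u) du = -e^(-2·u)/2, the numerator is 1/2 - e^(-77/50)/2 and the denominator is 1/2.
Evaluating gives P = 0.7856.

P ≈ 0.786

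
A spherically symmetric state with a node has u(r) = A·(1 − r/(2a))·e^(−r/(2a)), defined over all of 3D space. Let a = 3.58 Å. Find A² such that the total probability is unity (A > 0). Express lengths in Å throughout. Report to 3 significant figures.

A^2 ≈ 0.000867 Å^(-3)

We need A² ∫|f|² 4πr² dr = 1, taking the integral from 0 to ∞.
The angular integral contributes 4π, leaving ∫₀^∞ r²|u|² dr.
Recall ∫₀^∞ r^m e^(−r/β) dr = m!·β^(m+1), carrying out the integral gives A² · 8·π·a^3.
Setting this equal to 1 gives A² = 1/(8·π·a^3).
Substituting a = 3.58 gives A² = 0.0008672, so A = 0.02945.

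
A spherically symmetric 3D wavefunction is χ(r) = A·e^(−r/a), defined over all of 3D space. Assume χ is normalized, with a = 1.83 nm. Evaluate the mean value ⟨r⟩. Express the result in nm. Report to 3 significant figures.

⟨r⟩ ≈ 2.75 nm

The expectation value is the |χ|²-weighted average of r: ∫ r|χ|² 4πr² dr.
Using ∫₀^∞ rⁿ e^(−αr) dr = n!/αⁿ⁺¹, evaluating both integrals, ⟨r⟩ = 3·a/2.
With a = 1.83, ⟨r⟩ = 2.745.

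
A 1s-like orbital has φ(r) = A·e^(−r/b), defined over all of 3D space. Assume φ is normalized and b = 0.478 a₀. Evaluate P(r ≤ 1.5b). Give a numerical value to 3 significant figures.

P = ∫ |φ|² 4πr² dr over r ≤ 1.5b.
Normalization gives A² = 1/(π·b^3).
Substituting u = r/b, A², 4π and the length scale all cancel in the ratio: P = ∫_{0}^{1.5} u^2·e^(-2·u) du / ∫_{0}^{∞} u^2·e^(-2·u) du.
An antiderivative of u^2·e^(-2·u) is -(2·u^2 + 2·u + 1)·e^(-2·u)/4; evaluating from 0 to 1.5 gives 1/4 - 17·e^(-3)/8, while the full integral is 1/4.
Taking the ratio yields P = 0.5768.

P ≈ 0.577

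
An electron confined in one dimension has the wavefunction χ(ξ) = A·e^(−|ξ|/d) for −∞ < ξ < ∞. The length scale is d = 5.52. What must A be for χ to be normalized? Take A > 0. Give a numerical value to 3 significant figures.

A ≈ 0.426

The normalization condition is ∫|χ|² dξ = 1 from −∞ to ∞.
Recall ∫₀^∞ ξ^m e^(−ξ/β) dξ = m!·β^(m+1), with χ = A·e^(−|ξ|/d), the integral evaluates to A²·[d].
Hence A² = 1/[d].
Plugging in d = 5.52 yields A = 0.4256.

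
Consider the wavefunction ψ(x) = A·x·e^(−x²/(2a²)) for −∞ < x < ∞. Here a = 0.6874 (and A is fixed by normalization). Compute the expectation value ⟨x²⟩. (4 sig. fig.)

⟨x^2⟩ ≈ 0.7088

The expectation value is the |ψ|²-weighted average of x^2: ∫ x^2|ψ|² dx.
Evaluating both integrals, ⟨x²⟩ = 3·a^2/2.
With a = 0.6874, ⟨x^2⟩ = 0.70878.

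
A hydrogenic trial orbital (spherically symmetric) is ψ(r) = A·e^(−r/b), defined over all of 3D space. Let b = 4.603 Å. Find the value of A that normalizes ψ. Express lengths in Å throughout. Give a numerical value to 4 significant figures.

A ≈ 0.05713 Å^(-3/2)

Require ∫ |ψ|² 4πr² dr = 1 over the whole domain.
Recall ∫₀^∞ r^m e^(−r/β) dr = m!·β^(m+1), the integral (without the A² prefactor) comes out to π·b^3.
So A² = (π·b^3)^(−1).
With b = 4.603: A² = 0.0032638 and A = 0.057130.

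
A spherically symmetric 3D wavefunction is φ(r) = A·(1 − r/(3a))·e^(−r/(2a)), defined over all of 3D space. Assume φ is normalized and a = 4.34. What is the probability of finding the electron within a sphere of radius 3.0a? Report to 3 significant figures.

P = ∫ |φ|² 4πr² dr over r ≤ 3.0a.
A² is fixed by ∫₀^∞ 4πr²|φ|² dr = 1, i.e. A² = (8·π·a^3/3)^(−1).
Substituting u = r/a, A², 4π and the length scale all cancel in the ratio: P = ∫_{0}^{3.0} u^2·(1 - u/3)^2·e^(-u) du / ∫_{0}^{∞} u^2·(1 - u/3)^2·e^(-u) du.
Using ∫ u^2·(1 - u/3)^2·e^(-u) du = (-u^4 + 2·u^3 - 3·u^2 - 6·u - 6)·e^(-u)/9, the numerator is 2/3 - 26·e^(-3)/3 and the denominator is 2/3.
Taking the ratio yields P = 0.3528.

P ≈ 0.353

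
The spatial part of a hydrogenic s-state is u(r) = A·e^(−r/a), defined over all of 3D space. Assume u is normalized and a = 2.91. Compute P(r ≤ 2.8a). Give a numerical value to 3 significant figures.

Integrate the radial probability density 4πr²|u|² over r ≤ 2.8a.
Normalization gives A² = 1/(π·a^3).
Substituting t = r/a, A², 4π and the length scale all cancel in the ratio: P = ∫_{0}^{2.8} t^2·e^(-2·t) dt / ∫_{0}^{∞} t^2·e^(-2·t) dt.
With ∫ t^2·e^(-2·t) dt = -(2·t^2 + 2·t + 1)·e^(-2·t)/4 + C, the region integral is 1/4 - 557·e^(-28/5)/100 and the full one is 1/4.
Taking the ratio yields P = 0.9176.

P ≈ 0.918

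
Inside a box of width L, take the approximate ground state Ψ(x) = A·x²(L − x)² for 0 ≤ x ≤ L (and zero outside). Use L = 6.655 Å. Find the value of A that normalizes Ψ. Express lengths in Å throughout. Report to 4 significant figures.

Require ∫ |Ψ|² dx = 1 over the whole domain.
Expanding the polynomial and integrating term by term, with Ψ = A·x²(L − x)², the integral evaluates to A²·[L^9/630].
Hence A² = 1/[L^9/630].
Plugging in L = 6.655 yields A = 0.0049603.

A ≈ 0.004960 Å^(-9/2)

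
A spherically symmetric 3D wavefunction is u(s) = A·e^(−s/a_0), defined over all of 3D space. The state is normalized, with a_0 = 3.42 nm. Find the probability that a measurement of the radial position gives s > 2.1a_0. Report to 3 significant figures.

P ≈ 0.210

Integrate the radial probability density 4πs²|u|² over s > 2.1a_0.
A² is fixed by ∫₀^∞ 4πs²|u|² ds = 1, i.e. A² = (π·a_0^3)^(−1).
Let t = s/a_0; then A², 4π and the length scale all cancel, so P = ∫_{2.1}^{∞} t^2·e^(-2·t) dt ÷ ∫_{0}^{∞} t^2·e^(-2·t) dt.
With ∫ t^2·e^(-2·t) dt = -(2·t^2 + 2·t + 1)·e^(-2·t)/4 + C, the region integral is 701·e^(-21/5)/200 and the full one is 1/4.
The region integral divided by the full integral gives P = 0.2102.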